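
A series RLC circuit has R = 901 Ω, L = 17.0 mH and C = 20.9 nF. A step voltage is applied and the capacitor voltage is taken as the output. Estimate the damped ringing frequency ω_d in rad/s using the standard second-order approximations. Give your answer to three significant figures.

ω_d ≈ 46000 rad/s

For a series RLC circuit (capacitor voltage as output), ω_n = 1/√(LC) = 1/√(17.0 mH · 20.9 nF) = 53100 rad/s.
ζ = (R/2)·√(C/L) = (901/2)·√(20.9 nF/17.0 mH) = 0.500.
ω_d = ω_n√(1−ζ²) = 46000 rad/s.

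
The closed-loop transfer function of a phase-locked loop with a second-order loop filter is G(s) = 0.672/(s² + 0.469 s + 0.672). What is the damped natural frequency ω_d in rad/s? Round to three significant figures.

ω_n = √0.672 = 0.820 rad/s; ζ = 0.469/(2·0.820) = 0.286.
ω_d = 0.820·√(1 − 0.286²) = 0.785 rad/s.

ω_d ≈ 0.785 rad/s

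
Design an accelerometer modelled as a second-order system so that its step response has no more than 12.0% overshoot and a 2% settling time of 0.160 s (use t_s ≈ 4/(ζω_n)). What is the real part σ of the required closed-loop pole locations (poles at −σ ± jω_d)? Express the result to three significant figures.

The settling-time spec alone fixes σ = ζω_n = 4/t_s = 4/0.160 = 25.0.
(Overshoot then fixes ζ = 0.559 and hence ω_d = σ·√(1−ζ²)/ζ = 37.0 rad/s.)

σ ≈ 25.0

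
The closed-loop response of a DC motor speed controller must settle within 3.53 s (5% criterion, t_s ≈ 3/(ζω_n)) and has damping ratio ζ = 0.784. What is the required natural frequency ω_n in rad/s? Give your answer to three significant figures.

Rearranging t_s ≈ 3/(ζω_n) gives ω_n = 3/(ζ·t_s) = 3/(0.784 × 3.53) = 1.08 rad/s.

ω_n ≈ 1.08 rad/s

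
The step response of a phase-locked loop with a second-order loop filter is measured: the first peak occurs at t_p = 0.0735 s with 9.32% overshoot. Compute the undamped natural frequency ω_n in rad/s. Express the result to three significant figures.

ω_n ≈ 53.6 rad/s

From the overshoot, ζ = −ln(OS)/√(π²+ln²(OS)) = 0.603.
t_p = π/ω_d ⇒ ω_d = 42.7 rad/s; then ω_n = ω_d/√(1−ζ²) = 53.6 rad/s.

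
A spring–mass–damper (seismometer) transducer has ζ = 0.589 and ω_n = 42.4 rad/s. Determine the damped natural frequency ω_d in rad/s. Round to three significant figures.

ω_d = ω_n√(1−ζ²) = 42.4·√0.653 = 34.3 rad/s.

ω_d ≈ 34.3 rad/s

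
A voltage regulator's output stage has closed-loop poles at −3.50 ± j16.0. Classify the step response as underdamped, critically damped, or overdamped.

Since the poles form a complex-conjugate pair with nonzero imaginary part, the response is underdamped.

underdamped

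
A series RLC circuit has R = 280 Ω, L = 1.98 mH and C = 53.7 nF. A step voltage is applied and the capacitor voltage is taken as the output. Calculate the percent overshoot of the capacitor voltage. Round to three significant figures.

%OS ≈ 3.52%

For a series RLC circuit (capacitor voltage as output), ω_n = 1/√(LC) = 1/√(1.98 mH · 53.7 nF) = 97000 rad/s.
ζ = (R/2)·√(C/L) = (280/2)·√(53.7 nF/1.98 mH) = 0.729.
%OS = 100·exp(−πζ/√(1−ζ²)) = 3.52%.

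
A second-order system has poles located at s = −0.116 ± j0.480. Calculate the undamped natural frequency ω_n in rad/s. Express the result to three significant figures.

ω_n ≈ 0.494 rad/s

|pole| = ω_n = √(0.116² + 0.480²) = 0.494 rad/s; ζ = cos θ = σ/ω_n = 0.235.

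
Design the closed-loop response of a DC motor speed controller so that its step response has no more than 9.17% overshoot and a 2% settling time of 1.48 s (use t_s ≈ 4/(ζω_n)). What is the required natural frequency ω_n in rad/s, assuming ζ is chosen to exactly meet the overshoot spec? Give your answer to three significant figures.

ω_n ≈ 4.46 rad/s

Inverting the overshoot relation: ζ = |ln 0.0917|/√(π² + ln²0.0917) = 0.605.
From t_s ≈ 4/(ζω_n): ω_n = 4/(ζ·t_s) = 4/(0.605·1.48) = 4.46 rad/s.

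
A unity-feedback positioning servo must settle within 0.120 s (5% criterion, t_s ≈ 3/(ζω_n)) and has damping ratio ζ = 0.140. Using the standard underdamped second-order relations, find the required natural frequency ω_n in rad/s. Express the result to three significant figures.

Rearranging t_s ≈ 3/(ζω_n) gives ω_n = 3/(ζ·t_s) = 3/(0.140 × 0.120) = 179 rad/s.

ω_n ≈ 179 rad/s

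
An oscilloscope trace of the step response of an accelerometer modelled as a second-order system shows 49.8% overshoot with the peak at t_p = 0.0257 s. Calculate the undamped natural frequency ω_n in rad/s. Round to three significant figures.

ω_n ≈ 125 rad/s

From the overshoot, ζ = −ln(OS)/√(π²+ln²(OS)) = 0.217.
t_p = π/ω_d ⇒ ω_d = 122 rad/s; then ω_n = ω_d/√(1−ζ²) = 125 rad/s.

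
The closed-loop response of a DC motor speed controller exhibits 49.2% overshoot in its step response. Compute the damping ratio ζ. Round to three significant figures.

ζ ≈ 0.220

Inverting the overshoot relation: ζ = |ln 0.492|/√(π² + ln²0.492) = 0.220.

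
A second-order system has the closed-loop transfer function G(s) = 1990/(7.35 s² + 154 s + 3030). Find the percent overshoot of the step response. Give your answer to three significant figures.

%OS ≈ 15.1%

Dividing through by 7.35: denominator becomes s² + 20.95 s + 412.2.
So ω_n = √412.2 = 20.3 rad/s and ζ = 20.95/(2·20.3) = 0.516.
%OS = 100·exp(−πζ/√(1−ζ²)) = 15.1%.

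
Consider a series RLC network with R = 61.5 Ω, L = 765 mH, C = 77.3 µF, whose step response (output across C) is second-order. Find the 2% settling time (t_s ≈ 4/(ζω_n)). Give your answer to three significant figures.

t_s ≈ 0.0995 s

For a series RLC circuit (capacitor voltage as output), ω_n = 1/√(LC) = 1/√(765 mH · 77.3 µF) = 130 rad/s.
ζ = (R/2)·√(C/L) = (61.5/2)·√(77.3 µF/765 mH) = 0.309.
t_s ≈ 4/(ζω_n) = 0.0995 s.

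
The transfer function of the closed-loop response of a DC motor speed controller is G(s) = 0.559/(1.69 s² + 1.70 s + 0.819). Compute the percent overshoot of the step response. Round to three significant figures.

%OS ≈ 3.75%

Dividing through by 1.69: denominator becomes s² + 1.006 s + 0.4846.
So ω_n = √0.4846 = 0.696 rad/s and ζ = 1.006/(2·0.696) = 0.722.
Overshoot: exp(−π·0.722/√(1−0.722²)) = 0.0375, i.e. 3.75%.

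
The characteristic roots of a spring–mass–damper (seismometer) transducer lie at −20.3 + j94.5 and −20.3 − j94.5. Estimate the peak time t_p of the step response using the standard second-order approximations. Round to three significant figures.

t_p ≈ 0.0332 s

t_p = π/ω_d with ω_d = 94.5 (the imaginary part), so t_p = 0.0332 s.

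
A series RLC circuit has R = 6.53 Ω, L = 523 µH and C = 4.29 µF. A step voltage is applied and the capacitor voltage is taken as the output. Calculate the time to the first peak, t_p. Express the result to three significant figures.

For a series RLC circuit (capacitor voltage as output), ω_n = 1/√(LC) = 1/√(523 µH · 4.29 µF) = 21100 rad/s.
ζ = (R/2)·√(C/L) = (6.53/2)·√(4.29 µF/523 µH) = 0.296.
ω_d = ω_n√(1−ζ²) = 20200 rad/s. t_p = π/ω_d = 0.000156 s.

t_p ≈ 0.000156 s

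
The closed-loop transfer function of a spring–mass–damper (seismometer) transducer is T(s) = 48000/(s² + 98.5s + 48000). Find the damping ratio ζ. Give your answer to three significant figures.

ζ ≈ 0.225

Comparing the denominator to s² + 2ζω_n s + ω_n²: ω_n = √48000 = 219 rad/s, and 2ζω_n = 98.5 so ζ = 98.5/(2·219) = 0.225.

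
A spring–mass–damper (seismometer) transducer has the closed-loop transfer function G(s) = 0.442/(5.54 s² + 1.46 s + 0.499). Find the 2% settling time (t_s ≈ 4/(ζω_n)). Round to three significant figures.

t_s ≈ 30.4 s

Dividing through by 5.54: denominator becomes s² + 0.2635 s + 0.09007.
So ω_n = √0.09007 = 0.300 rad/s and ζ = 0.2635/(2·0.300) = 0.439.
t_s ≈ 4/(ζω_n) = 30.4 s.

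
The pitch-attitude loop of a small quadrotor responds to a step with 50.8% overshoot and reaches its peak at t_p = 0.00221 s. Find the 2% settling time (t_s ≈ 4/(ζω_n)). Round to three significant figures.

t_s ≈ 0.0131 s

The overshoot fixes ζ = −ln(OS)/√(π²+ln²(OS)) = 0.211.
t_p = π/ω_d ⇒ ω_d = 1420 rad/s; then ω_n = ω_d/√(1−ζ²) = 1450 rad/s.
t_s ≈ 4/(ζω_n) = 4/(0.211·1450) = 0.0131 s.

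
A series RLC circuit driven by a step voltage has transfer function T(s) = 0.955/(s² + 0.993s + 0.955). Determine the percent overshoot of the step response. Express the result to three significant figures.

%OS ≈ 15.7%

ω_n = √0.955 = 0.977 rad/s; ζ = 0.993/(2·0.977) = 0.508.
Overshoot: exp(−π·0.508/√(1−0.508²)) = 0.157, i.e. 15.7%.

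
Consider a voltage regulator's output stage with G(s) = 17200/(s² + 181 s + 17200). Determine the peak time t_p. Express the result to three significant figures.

t_p ≈ 0.0331 s

Comparing the denominator to s² + 2ζω_n s + ω_n²: ω_n = √17200 = 131 rad/s, and 2ζω_n = 181 so ζ = 181/(2·131) = 0.690.
ω_d = 131·√(1 − 0.690²) = 94.9 rad/s. Then t_p = π/ω_d = 0.0331 s.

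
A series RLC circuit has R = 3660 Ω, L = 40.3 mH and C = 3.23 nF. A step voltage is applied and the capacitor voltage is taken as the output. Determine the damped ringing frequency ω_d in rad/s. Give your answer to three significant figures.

For a series RLC circuit (capacitor voltage as output), ω_n = 1/√(LC) = 1/√(40.3 mH · 3.23 nF) = 87600 rad/s.
ζ = (R/2)·√(C/L) = (3660/2)·√(3.23 nF/40.3 mH) = 0.518.
ω_d = ω_n√(1−ζ²) = 75000 rad/s.

ω_d ≈ 75000 rad/s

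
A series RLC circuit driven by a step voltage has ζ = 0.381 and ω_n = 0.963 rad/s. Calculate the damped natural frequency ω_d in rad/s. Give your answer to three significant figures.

ω_d = ω_n√(1−ζ²) = 0.963·√0.855 = 0.890 rad/s.

ω_d ≈ 0.890 rad/s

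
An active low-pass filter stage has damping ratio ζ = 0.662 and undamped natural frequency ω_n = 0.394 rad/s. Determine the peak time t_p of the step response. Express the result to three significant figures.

The damped frequency is ω_d = ω_n√(1−ζ²) = 0.394·√(1−0.438) = 0.295 rad/s.
Peak time t_p = π/ω_d = π/0.295 = 10.6 s.

t_p ≈ 10.6 s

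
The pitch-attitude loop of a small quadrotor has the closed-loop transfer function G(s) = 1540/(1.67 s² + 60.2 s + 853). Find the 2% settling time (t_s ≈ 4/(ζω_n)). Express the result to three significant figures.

Dividing through by 1.67: denominator becomes s² + 36.05 s + 510.8.
So ω_n = √510.8 = 22.6 rad/s and ζ = 36.05/(2·22.6) = 0.798.
t_s ≈ 4/(ζω_n) = 0.222 s.

t_s ≈ 0.222 s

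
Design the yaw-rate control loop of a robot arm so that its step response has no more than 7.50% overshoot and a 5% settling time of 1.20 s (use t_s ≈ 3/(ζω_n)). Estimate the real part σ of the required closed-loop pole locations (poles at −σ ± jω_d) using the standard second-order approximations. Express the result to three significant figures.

The settling-time spec alone fixes σ = ζω_n = 3/t_s = 3/1.20 = 2.50.
(Overshoot then fixes ζ = 0.636 and hence ω_d = σ·√(1−ζ²)/ζ = 3.03 rad/s.)

σ ≈ 2.50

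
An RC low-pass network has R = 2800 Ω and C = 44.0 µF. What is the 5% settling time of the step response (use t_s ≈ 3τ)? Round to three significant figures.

t_s ≈ 0.370 s

τ = RC = 2800 × 44.0 µF = 0.123 s.
t_s ≈ 3τ = 0.370 s.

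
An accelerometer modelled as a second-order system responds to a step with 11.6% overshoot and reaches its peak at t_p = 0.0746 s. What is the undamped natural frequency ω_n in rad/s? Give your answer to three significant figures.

ω_n ≈ 51.1 rad/s

From the overshoot, ζ = −ln(OS)/√(π²+ln²(OS)) = 0.566.
t_p = π/ω_d ⇒ ω_d = 42.1 rad/s; then ω_n = ω_d/√(1−ζ²) = 51.1 rad/s.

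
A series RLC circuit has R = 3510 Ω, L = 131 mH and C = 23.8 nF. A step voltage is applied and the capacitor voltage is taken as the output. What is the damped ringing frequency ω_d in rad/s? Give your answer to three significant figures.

ω_d ≈ 11900 rad/s

For a series RLC circuit (capacitor voltage as output), ω_n = 1/√(LC) = 1/√(131 mH · 23.8 nF) = 17900 rad/s.
ζ = (R/2)·√(C/L) = (3510/2)·√(23.8 nF/131 mH) = 0.748.
ω_d = ω_n√(1−ζ²) = 11900 rad/s.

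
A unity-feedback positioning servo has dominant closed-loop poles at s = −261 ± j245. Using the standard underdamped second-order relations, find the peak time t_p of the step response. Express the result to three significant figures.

t_p = π/ω_d with ω_d = 245 (the imaginary part), so t_p = 0.0128 s.

t_p ≈ 0.0128 s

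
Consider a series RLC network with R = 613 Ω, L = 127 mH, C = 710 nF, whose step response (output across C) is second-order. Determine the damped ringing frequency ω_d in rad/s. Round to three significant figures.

For a series RLC circuit (capacitor voltage as output), ω_n = 1/√(LC) = 1/√(127 mH · 710 nF) = 3330 rad/s.
ζ = (R/2)·√(C/L) = (613/2)·√(710 nF/127 mH) = 0.725.
The damped frequency ω_d = ω_n√(1−ζ²) = 2290 rad/s.

ω_d ≈ 2290 rad/s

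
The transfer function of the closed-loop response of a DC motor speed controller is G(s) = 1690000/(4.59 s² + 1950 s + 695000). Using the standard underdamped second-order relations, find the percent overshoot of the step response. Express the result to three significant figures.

%OS ≈ 12.9%

Dividing through by 4.59: denominator becomes s² + 424.8 s + 151400.
So ω_n = √151400 = 389 rad/s and ζ = 424.8/(2·389) = 0.546.
%OS = 100·exp(−πζ/√(1−ζ²)) = 12.9%.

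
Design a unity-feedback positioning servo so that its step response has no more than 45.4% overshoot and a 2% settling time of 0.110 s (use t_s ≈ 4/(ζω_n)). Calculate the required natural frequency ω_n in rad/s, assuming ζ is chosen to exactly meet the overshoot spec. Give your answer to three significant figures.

ζ = −ln(OS)/√(π² + (ln OS)²). With OS = 0.454, ln OS = −0.7897 and ζ = 0.7897/3.239 = 0.244.
From t_s ≈ 4/(ζω_n): ω_n = 4/(ζ·t_s) = 4/(0.244·0.110) = 149 rad/s.

ω_n ≈ 149 rad/s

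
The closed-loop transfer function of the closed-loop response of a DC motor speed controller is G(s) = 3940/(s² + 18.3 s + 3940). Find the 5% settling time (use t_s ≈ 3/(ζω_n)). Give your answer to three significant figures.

Comparing the denominator to s² + 2ζω_n s + ω_n²: ω_n = √3940 = 62.8 rad/s, and 2ζω_n = 18.3 so ζ = 18.3/(2·62.8) = 0.146.
t_s ≈ 3/(ζω_n) = 3/(0.146·62.8) = 0.328 s.

t_s ≈ 0.328 s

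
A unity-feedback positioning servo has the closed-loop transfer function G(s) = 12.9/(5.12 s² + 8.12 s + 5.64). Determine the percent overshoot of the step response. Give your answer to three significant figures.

Dividing through by 5.12: denominator becomes s² + 1.586 s + 1.102.
So ω_n = √1.102 = 1.05 rad/s and ζ = 1.586/(2·1.05) = 0.756.
%OS = 100 e^{−πζ/√(1−ζ²)} with ζ = 0.756 gives 2.67%.

%OS ≈ 2.67%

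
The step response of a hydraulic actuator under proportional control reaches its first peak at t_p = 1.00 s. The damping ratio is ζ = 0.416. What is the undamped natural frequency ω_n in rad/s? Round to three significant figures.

Peak time t_p = π/ω_d, so ω_d = π/t_p = π/1.00 = 3.14 rad/s.
ω_n = ω_d/√(1−ζ²) = 3.14/√0.827 = 3.45 rad/s.

ω_n ≈ 3.45 rad/s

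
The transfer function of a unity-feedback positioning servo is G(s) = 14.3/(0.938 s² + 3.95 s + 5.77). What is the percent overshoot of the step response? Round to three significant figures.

%OS ≈ 0.643%

Dividing through by 0.938: denominator becomes s² + 4.211 s + 6.151.
So ω_n = √6.151 = 2.48 rad/s and ζ = 4.211/(2·2.48) = 0.849.
%OS = 100 e^{−πζ/√(1−ζ²)} with ζ = 0.849 gives 0.643%.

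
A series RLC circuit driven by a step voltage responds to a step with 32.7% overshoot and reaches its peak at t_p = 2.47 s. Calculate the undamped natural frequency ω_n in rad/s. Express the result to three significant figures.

The overshoot fixes ζ = −ln(OS)/√(π²+ln²(OS)) = 0.335.
From t_p = π/ω_d, ω_d = π/2.47 = 1.27 rad/s, so ω_n = ω_d/√(1−ζ²) = 1.35 rad/s.

ω_n ≈ 1.35 rad/s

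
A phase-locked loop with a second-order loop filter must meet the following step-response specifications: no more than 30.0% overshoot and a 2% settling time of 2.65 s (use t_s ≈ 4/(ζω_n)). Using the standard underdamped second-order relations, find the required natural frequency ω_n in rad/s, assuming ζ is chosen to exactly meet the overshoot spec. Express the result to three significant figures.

Inverting the overshoot relation: ζ = |ln 0.300|/√(π² + ln²0.300) = 0.358.
From t_s ≈ 4/(ζω_n): ω_n = 4/(ζ·t_s) = 4/(0.358·2.65) = 4.22 rad/s.

ω_n ≈ 4.22 rad/s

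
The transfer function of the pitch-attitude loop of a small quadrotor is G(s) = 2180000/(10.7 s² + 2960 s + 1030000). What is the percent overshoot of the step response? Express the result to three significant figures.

%OS ≈ 20.9%

Dividing through by 10.7: denominator becomes s² + 276.6 s + 96260.
So ω_n = √96260 = 310 rad/s and ζ = 276.6/(2·310) = 0.446.
%OS = 100·exp(−πζ/√(1−ζ²)) = 20.9%.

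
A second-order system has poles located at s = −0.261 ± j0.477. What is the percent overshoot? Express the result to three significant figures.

%OS ≈ 17.9%

With σ = 0.261, ω_d = 0.477: ω_n = √(σ²+ω_d²) = 0.544 rad/s, ζ = σ/ω_n = 0.480.
%OS = 100 e^{−πζ/√(1−ζ²)} with ζ = 0.480 gives 17.9%.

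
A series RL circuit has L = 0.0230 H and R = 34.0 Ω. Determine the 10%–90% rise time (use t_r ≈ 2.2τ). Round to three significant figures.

t_r ≈ 0.00149 s

τ = L/R = 0.0230/34.0 = 0.000676 s.
t_r ≈ 2.2τ = 0.00149 s.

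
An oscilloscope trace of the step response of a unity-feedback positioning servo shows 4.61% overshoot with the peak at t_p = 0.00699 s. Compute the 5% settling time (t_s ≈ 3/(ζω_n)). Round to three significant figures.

ζ from %OS: ζ = |ln 0.0461|/√(π²+ln²0.0461) = 0.700.
From t_p = π/ω_d, ω_d = π/0.00699 = 449 rad/s, so ω_n = ω_d/√(1−ζ²) = 629 rad/s.
t_s ≈ 3/(ζω_n) = 3/(0.700·629) = 0.00682 s.

t_s ≈ 0.00682 s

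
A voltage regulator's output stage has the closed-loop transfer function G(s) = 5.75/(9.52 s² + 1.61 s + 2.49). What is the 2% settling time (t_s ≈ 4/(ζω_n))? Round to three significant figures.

Dividing through by 9.52: denominator becomes s² + 0.1691 s + 0.2616.
So ω_n = √0.2616 = 0.511 rad/s and ζ = 0.1691/(2·0.511) = 0.165.
t_s ≈ 4/(ζω_n) = 47.3 s.

t_s ≈ 47.3 s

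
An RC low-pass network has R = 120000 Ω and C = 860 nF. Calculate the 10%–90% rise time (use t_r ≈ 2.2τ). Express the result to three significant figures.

t_r ≈ 0.227 s

τ = RC = 120000 × 860 nF = 0.103 s.
t_r ≈ 2.2τ = 0.227 s.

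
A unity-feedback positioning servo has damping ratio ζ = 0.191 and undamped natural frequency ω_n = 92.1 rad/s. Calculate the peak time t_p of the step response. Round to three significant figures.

The damped frequency is ω_d = ω_n√(1−ζ²) = 92.1·√(1−0.0365) = 90.4 rad/s.
Peak time t_p = π/ω_d = π/90.4 = 0.0348 s.

t_p ≈ 0.0348 s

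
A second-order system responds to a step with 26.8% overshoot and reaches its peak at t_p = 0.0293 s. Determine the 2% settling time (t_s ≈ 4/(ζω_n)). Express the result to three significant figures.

The overshoot fixes ζ = −ln(OS)/√(π²+ln²(OS)) = 0.387.
From t_p = π/ω_d, ω_d = π/0.0293 = 107 rad/s, so ω_n = ω_d/√(1−ζ²) = 116 rad/s.
t_s ≈ 4/(ζω_n) = 4/(0.387·116) = 0.0890 s.

t_s ≈ 0.0890 s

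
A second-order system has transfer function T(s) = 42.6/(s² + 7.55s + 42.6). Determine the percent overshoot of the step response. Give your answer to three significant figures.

Matching coefficients with s² + 2ζω_n s + ω_n² gives ω_n² = 42.6 ⇒ ω_n = 6.53 rad/s, and ζ = 7.55/(2ω_n) = 0.578.
%OS = 100·exp(−πζ/√(1−ζ²)) = 10.8%.

%OS ≈ 10.8%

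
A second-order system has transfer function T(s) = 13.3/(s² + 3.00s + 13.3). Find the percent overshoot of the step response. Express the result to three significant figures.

%OS ≈ 24.2%

Comparing the denominator to s² + 2ζω_n s + ω_n²: ω_n = √13.3 = 3.65 rad/s, and 2ζω_n = 3.00 so ζ = 3.00/(2·3.65) = 0.411.
%OS = 100·exp(−πζ/√(1−ζ²)) = 24.2%.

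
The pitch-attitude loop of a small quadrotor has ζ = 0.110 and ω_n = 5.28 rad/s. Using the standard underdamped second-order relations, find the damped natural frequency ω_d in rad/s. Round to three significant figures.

ω_d = ω_n√(1−ζ²) = 5.28·√0.988 = 5.25 rad/s.

ω_d ≈ 5.25 rad/s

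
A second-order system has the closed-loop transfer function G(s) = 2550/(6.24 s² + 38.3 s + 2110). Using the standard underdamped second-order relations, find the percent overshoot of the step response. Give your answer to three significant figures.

Dividing through by 6.24: denominator becomes s² + 6.138 s + 338.1.
So ω_n = √338.1 = 18.4 rad/s and ζ = 6.138/(2·18.4) = 0.167.
%OS = 100 e^{−πζ/√(1−ζ²)} with ζ = 0.167 gives 58.8%.

%OS ≈ 58.8%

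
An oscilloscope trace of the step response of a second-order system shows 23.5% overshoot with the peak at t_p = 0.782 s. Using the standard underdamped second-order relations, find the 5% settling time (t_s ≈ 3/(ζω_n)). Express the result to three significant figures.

t_s ≈ 1.62 s

The overshoot fixes ζ = −ln(OS)/√(π²+ln²(OS)) = 0.419.
From t_p = π/ω_d, ω_d = π/0.782 = 4.02 rad/s, so ω_n = ω_d/√(1−ζ²) = 4.42 rad/s.
t_s ≈ 3/(ζω_n) = 3/(0.419·4.42) = 1.62 s.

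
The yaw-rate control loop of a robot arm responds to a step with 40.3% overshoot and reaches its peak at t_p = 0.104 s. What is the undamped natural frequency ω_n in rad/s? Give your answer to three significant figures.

ζ from %OS: ζ = |ln 0.403|/√(π²+ln²0.403) = 0.278.
From t_p = π/ω_d, ω_d = π/0.104 = 30.2 rad/s, so ω_n = ω_d/√(1−ζ²) = 31.4 rad/s.

ω_n ≈ 31.4 rad/s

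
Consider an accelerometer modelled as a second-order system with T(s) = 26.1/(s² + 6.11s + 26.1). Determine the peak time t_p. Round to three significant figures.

t_p ≈ 0.767 s

Comparing the denominator to s² + 2ζω_n s + ω_n²: ω_n = √26.1 = 5.11 rad/s, and 2ζω_n = 6.11 so ζ = 6.11/(2·5.11) = 0.598.
The damped frequency ω_d = ω_n√(1−ζ²) = 4.09 rad/s. Then t_p = π/ω_d = 0.767 s.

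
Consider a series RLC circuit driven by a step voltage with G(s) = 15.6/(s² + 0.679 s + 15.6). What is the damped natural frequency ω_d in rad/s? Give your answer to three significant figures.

ω_d ≈ 3.94 rad/s

Comparing the denominator to s² + 2ζω_n s + ω_n²: ω_n = √15.6 = 3.95 rad/s, and 2ζω_n = 0.679 so ζ = 0.679/(2·3.95) = 0.0860.
ω_d = 3.95·√(1 − 0.0860²) = 3.94 rad/s.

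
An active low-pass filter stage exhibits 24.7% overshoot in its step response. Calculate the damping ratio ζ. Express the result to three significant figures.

ζ ≈ 0.407

ζ = −ln(OS)/√(π² + (ln OS)²). With OS = 0.247, ln OS = −1.398 and ζ = 1.398/3.439 = 0.407.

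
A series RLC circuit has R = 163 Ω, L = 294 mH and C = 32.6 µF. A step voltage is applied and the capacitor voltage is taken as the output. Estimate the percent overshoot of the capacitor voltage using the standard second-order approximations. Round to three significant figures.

For a series RLC circuit (capacitor voltage as output), ω_n = 1/√(LC) = 1/√(294 mH · 32.6 µF) = 323 rad/s.
ζ = (R/2)·√(C/L) = (163/2)·√(32.6 µF/294 mH) = 0.858.
%OS = 100 e^{−πζ/√(1−ζ²)} with ζ = 0.858 gives 0.523%.

%OS ≈ 0.523%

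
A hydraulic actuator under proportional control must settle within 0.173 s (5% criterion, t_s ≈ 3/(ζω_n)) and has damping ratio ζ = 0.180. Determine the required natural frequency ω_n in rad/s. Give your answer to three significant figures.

Rearranging t_s ≈ 3/(ζω_n) gives ω_n = 3/(ζ·t_s) = 3/(0.180 × 0.173) = 96.3 rad/s.

ω_n ≈ 96.3 rad/s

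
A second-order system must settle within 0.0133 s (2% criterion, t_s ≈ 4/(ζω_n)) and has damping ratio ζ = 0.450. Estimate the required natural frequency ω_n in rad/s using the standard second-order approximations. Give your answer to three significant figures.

Rearranging t_s ≈ 4/(ζω_n) gives ω_n = 4/(ζ·t_s) = 4/(0.450 × 0.0133) = 668 rad/s.

ω_n ≈ 668 rad/s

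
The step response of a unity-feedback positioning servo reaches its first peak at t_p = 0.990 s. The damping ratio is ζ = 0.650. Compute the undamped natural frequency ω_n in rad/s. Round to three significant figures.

Peak time t_p = π/ω_d, so ω_d = π/t_p = π/0.990 = 3.17 rad/s.
ω_n = ω_d/√(1−ζ²) = 3.17/√0.577 = 4.18 rad/s.

ω_n ≈ 4.18 rad/s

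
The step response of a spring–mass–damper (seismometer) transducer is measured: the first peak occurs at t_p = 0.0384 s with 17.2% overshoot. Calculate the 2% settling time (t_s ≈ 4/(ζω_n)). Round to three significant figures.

t_s ≈ 0.0873 s

From the overshoot, ζ = −ln(OS)/√(π²+ln²(OS)) = 0.489.
t_p = π/ω_d ⇒ ω_d = 81.8 rad/s; then ω_n = ω_d/√(1−ζ²) = 93.8 rad/s.
t_s ≈ 4/(ζω_n) = 4/(0.489·93.8) = 0.0873 s.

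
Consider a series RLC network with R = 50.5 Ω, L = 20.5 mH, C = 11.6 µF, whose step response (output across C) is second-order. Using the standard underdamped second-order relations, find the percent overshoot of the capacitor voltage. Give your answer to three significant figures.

%OS ≈ 9.44%

For a series RLC circuit (capacitor voltage as output), ω_n = 1/√(LC) = 1/√(20.5 mH · 11.6 µF) = 2050 rad/s.
ζ = (R/2)·√(C/L) = (50.5/2)·√(11.6 µF/20.5 mH) = 0.601.
Overshoot: exp(−π·0.601/√(1−0.601²)) = 0.0944, i.e. 9.44%.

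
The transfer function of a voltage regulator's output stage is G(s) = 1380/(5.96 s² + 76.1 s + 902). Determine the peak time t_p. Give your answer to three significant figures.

t_p ≈ 0.299 s

Dividing through by 5.96: denominator becomes s² + 12.77 s + 151.3.
So ω_n = √151.3 = 12.3 rad/s and ζ = 12.77/(2·12.3) = 0.519.
The damped frequency ω_d = ω_n√(1−ζ²) = 10.5 rad/s. t_p = π/ω_d = 0.299 s.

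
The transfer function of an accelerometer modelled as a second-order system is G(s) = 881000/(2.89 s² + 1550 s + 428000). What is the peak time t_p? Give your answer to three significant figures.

t_p ≈ 0.0114 s

Dividing through by 2.89: denominator becomes s² + 536.3 s + 148100.
So ω_n = √148100 = 385 rad/s and ζ = 536.3/(2·385) = 0.697.
ω_d = 385·√(1 − 0.697²) = 276 rad/s. t_p = π/ω_d = 0.0114 s.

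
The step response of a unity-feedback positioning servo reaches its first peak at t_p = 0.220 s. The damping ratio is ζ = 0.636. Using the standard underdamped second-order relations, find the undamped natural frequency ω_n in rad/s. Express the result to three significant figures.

Peak time t_p = π/ω_d, so ω_d = π/t_p = π/0.220 = 14.3 rad/s.
ω_n = ω_d/√(1−ζ²) = 14.3/√0.596 = 18.5 rad/s.

ω_n ≈ 18.5 rad/s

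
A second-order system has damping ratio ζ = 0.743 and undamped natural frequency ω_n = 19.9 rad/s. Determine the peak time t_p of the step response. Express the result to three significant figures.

t_p ≈ 0.236 s

The damped frequency is ω_d = ω_n√(1−ζ²) = 19.9·√(1−0.552) = 13.3 rad/s.
Peak time t_p = π/ω_d = π/13.3 = 0.236 s.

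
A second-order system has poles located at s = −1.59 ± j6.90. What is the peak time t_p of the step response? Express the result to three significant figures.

t_p = π/ω_d with ω_d = 6.90 (the imaginary part), so t_p = 0.455 s.

t_p ≈ 0.455 s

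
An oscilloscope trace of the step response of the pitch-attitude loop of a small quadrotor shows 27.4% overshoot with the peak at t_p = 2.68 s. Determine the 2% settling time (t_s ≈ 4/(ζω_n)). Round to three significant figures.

t_s ≈ 8.28 s

ζ from %OS: ζ = |ln 0.274|/√(π²+ln²0.274) = 0.381.
From t_p = π/ω_d, ω_d = π/2.68 = 1.17 rad/s, so ω_n = ω_d/√(1−ζ²) = 1.27 rad/s.
t_s ≈ 4/(ζω_n) = 4/(0.381·1.27) = 8.28 s.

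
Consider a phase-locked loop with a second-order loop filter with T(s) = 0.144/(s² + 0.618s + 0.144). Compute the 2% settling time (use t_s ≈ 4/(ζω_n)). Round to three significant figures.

Comparing the denominator to s² + 2ζω_n s + ω_n²: ω_n = √0.144 = 0.379 rad/s, and 2ζω_n = 0.618 so ζ = 0.618/(2·0.379) = 0.814.
t_s ≈ 4/(ζω_n) = 4/(0.814·0.379) = 12.9 s.

t_s ≈ 12.9 s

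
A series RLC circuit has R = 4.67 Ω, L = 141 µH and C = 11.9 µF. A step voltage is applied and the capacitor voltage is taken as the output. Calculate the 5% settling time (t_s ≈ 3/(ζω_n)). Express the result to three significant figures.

t_s ≈ 0.000181 s

For a series RLC circuit (capacitor voltage as output), ω_n = 1/√(LC) = 1/√(141 µH · 11.9 µF) = 24400 rad/s.
ζ = (R/2)·√(C/L) = (4.67/2)·√(11.9 µF/141 µH) = 0.678.
t_s ≈ 3/(ζω_n) = 0.000181 s.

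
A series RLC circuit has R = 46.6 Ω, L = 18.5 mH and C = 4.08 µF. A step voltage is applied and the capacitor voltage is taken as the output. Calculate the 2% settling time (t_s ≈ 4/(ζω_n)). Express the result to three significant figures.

t_s ≈ 0.00318 s

For a series RLC circuit (capacitor voltage as output), ω_n = 1/√(LC) = 1/√(18.5 mH · 4.08 µF) = 3640 rad/s.
ζ = (R/2)·√(C/L) = (46.6/2)·√(4.08 µF/18.5 mH) = 0.346.
t_s ≈ 4/(ζω_n) = 0.00318 s.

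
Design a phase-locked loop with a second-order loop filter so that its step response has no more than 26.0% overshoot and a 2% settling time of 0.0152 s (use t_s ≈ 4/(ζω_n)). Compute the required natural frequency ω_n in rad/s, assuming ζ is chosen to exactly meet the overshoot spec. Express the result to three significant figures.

ζ = −ln(OS)/√(π² + (ln OS)²). With OS = 0.260, ln OS = −1.347 and ζ = 1.347/3.418 = 0.394.
Then ω_n = 4/(ζ t_s) = 4/(0.394 × 0.0152) = 668 rad/s.

ω_n ≈ 668 rad/s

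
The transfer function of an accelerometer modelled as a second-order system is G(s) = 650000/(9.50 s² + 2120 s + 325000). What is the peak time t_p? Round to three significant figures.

Dividing through by 9.50: denominator becomes s² + 223.2 s + 34210.
So ω_n = √34210 = 185 rad/s and ζ = 223.2/(2·185) = 0.603.
The damped frequency ω_d = ω_n√(1−ζ²) = 148 rad/s. t_p = π/ω_d = 0.0213 s.

t_p ≈ 0.0213 s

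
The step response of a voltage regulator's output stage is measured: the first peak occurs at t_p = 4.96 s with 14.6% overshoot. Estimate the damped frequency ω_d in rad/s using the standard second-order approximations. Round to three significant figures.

ω_d ≈ 0.633 rad/s

t_p = π/ω_d, so ω_d = π/4.96 = 0.633 rad/s.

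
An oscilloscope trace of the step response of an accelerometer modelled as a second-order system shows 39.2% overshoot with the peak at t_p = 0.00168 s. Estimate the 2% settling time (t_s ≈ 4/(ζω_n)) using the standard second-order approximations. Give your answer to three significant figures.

From the overshoot, ζ = −ln(OS)/√(π²+ln²(OS)) = 0.286.
From t_p = π/ω_d, ω_d = π/0.00168 = 1870 rad/s, so ω_n = ω_d/√(1−ζ²) = 1950 rad/s.
t_s ≈ 4/(ζω_n) = 4/(0.286·1950) = 0.00718 s.

t_s ≈ 0.00718 s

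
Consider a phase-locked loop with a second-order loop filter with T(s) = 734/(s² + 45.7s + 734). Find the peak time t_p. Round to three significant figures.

ω_n = √734 = 27.1 rad/s; ζ = 45.7/(2·27.1) = 0.843.
ω_d = 27.1·√(1 − 0.843²) = 14.6 rad/s. Then t_p = π/ω_d = 0.216 s.

t_p ≈ 0.216 s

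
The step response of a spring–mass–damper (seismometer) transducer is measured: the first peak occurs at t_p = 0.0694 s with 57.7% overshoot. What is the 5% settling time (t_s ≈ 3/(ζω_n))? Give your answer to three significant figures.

t_s ≈ 0.379 s

From the overshoot, ζ = −ln(OS)/√(π²+ln²(OS)) = 0.172.
From t_p = π/ω_d, ω_d = π/0.0694 = 45.3 rad/s, so ω_n = ω_d/√(1−ζ²) = 46.0 rad/s.
t_s ≈ 3/(ζω_n) = 3/(0.172·46.0) = 0.379 s.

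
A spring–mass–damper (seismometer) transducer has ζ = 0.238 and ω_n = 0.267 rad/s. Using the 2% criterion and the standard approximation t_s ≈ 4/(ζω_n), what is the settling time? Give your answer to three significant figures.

t_s ≈ 4/(ζω_n) = 4/(0.238 × 0.267) = 62.9 s.

t_s ≈ 62.9 s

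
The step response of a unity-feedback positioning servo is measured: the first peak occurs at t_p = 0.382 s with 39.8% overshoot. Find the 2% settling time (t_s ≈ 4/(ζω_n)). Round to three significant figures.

t_s ≈ 1.66 s

From the overshoot, ζ = −ln(OS)/√(π²+ln²(OS)) = 0.281.
t_p = π/ω_d ⇒ ω_d = 8.22 rad/s; then ω_n = ω_d/√(1−ζ²) = 8.57 rad/s.
t_s ≈ 4/(ζω_n) = 4/(0.281·8.57) = 1.66 s.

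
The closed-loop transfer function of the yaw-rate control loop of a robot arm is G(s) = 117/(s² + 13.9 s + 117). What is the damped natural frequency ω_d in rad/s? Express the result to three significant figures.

Matching coefficients with s² + 2ζω_n s + ω_n² gives ω_n² = 117 ⇒ ω_n = 10.8 rad/s, and ζ = 13.9/(2ω_n) = 0.643.
The damped frequency ω_d = ω_n√(1−ζ²) = 8.29 rad/s.

ω_d ≈ 8.29 rad/s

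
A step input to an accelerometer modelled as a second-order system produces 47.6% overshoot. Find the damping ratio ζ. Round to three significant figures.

Inverting the overshoot relation: ζ = |ln 0.476|/√(π² + ln²0.476) = 0.230.

ζ ≈ 0.230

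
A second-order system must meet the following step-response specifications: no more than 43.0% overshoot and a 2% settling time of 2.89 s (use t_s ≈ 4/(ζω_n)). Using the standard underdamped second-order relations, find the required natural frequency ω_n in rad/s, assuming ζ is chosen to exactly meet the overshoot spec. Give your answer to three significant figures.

ω_n ≈ 5.33 rad/s

From %OS = 100·exp(−πζ/√(1−ζ²)), invert to get ζ = −ln(OS)/√(π² + ln²(OS)) with OS = 0.430.
−ln 0.430 = 0.8440, so ζ = 0.8440/√(π² + 0.7123) = 0.259.
Then ω_n = 4/(ζ t_s) = 4/(0.259 × 2.89) = 5.33 rad/s.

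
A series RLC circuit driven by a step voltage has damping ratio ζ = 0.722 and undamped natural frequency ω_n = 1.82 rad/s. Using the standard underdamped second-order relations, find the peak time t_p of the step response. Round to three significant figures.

The damped frequency is ω_d = ω_n√(1−ζ²) = 1.82·√(1−0.521) = 1.26 rad/s.
Peak time t_p = π/ω_d = π/1.26 = 2.49 s.

t_p ≈ 2.49 s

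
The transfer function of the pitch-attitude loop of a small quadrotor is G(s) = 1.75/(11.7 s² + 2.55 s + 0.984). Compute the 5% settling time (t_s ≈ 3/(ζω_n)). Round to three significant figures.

t_s ≈ 27.5 s

Dividing through by 11.7: denominator becomes s² + 0.2179 s + 0.08410.
So ω_n = √0.08410 = 0.290 rad/s and ζ = 0.2179/(2·0.290) = 0.376.
t_s ≈ 3/(ζω_n) = 27.5 s.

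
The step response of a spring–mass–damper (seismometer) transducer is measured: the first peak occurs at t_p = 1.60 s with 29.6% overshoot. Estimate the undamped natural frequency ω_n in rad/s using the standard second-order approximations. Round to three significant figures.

ω_n ≈ 2.11 rad/s

The overshoot fixes ζ = −ln(OS)/√(π²+ln²(OS)) = 0.361.
From t_p = π/ω_d, ω_d = π/1.60 = 1.96 rad/s, so ω_n = ω_d/√(1−ζ²) = 2.11 rad/s.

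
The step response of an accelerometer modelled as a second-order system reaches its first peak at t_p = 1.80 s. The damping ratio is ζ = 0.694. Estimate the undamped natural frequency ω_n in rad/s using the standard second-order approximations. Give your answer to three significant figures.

ω_n ≈ 2.42 rad/s

Peak time t_p = π/ω_d, so ω_d = π/t_p = π/1.80 = 1.75 rad/s.
ω_n = ω_d/√(1−ζ²) = 1.75/√0.518 = 2.42 rad/s.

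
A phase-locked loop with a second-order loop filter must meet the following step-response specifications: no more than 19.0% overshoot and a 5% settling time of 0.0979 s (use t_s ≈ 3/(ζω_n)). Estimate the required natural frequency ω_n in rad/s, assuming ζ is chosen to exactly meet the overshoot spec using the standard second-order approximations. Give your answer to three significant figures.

Inverting the overshoot relation: ζ = |ln 0.190|/√(π² + ln²0.190) = 0.467.
Then ω_n = 3/(ζ t_s) = 3/(0.467 × 0.0979) = 65.6 rad/s.

ω_n ≈ 65.6 rad/s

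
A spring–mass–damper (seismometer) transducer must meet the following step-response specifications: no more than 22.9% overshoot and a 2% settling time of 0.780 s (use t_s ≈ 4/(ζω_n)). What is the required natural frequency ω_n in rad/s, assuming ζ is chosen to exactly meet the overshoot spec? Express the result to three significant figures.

ω_n ≈ 12.1 rad/s

From %OS = 100·exp(−πζ/√(1−ζ²)), invert to get ζ = −ln(OS)/√(π² + ln²(OS)) with OS = 0.229.
−ln 0.229 = 1.474, so ζ = 1.474/√(π² + 2.173) = 0.425.
Then ω_n = 4/(ζ t_s) = 4/(0.425 × 0.780) = 12.1 rad/s.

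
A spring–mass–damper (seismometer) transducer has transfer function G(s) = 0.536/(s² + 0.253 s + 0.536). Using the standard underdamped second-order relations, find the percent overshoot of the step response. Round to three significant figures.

Comparing the denominator to s² + 2ζω_n s + ω_n²: ω_n = √0.536 = 0.732 rad/s, and 2ζω_n = 0.253 so ζ = 0.253/(2·0.732) = 0.173.
Overshoot: exp(−π·0.173/√(1−0.173²)) = 0.576, i.e. 57.6%.

%OS ≈ 57.6%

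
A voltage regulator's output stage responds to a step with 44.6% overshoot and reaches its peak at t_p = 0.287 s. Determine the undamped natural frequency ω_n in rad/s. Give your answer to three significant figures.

ω_n ≈ 11.3 rad/s

From the overshoot, ζ = −ln(OS)/√(π²+ln²(OS)) = 0.249.
t_p = π/ω_d ⇒ ω_d = 10.9 rad/s; then ω_n = ω_d/√(1−ζ²) = 11.3 rad/s.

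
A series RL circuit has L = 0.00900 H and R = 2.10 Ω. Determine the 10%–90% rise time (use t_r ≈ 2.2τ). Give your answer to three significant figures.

τ = L/R = 0.00900/2.10 = 0.00429 s.
t_r ≈ 2.2τ = 0.00943 s.

t_r ≈ 0.00943 s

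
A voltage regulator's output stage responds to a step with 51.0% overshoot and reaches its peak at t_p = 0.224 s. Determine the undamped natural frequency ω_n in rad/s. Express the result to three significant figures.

ω_n ≈ 14.3 rad/s

ζ from %OS: ζ = |ln 0.510|/√(π²+ln²0.510) = 0.210.
t_p = π/ω_d ⇒ ω_d = 14.0 rad/s; then ω_n = ω_d/√(1−ζ²) = 14.3 rad/s.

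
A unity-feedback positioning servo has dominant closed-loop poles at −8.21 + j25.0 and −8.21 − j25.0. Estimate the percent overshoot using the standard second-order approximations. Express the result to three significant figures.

The poles are at −σ ± jω_d with σ = 8.21 and ω_d = 25.0, so ω_n = √(σ²+ω_d²) = 26.3 rad/s and ζ = σ/ω_n = 0.312.
%OS = 100·exp(−πζ/√(1−ζ²)) = 35.6%.

%OS ≈ 35.6%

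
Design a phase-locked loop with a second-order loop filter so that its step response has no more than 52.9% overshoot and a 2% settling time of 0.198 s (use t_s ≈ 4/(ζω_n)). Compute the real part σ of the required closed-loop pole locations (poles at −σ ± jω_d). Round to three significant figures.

σ ≈ 20.2

The settling-time spec alone fixes σ = ζω_n = 4/t_s = 4/0.198 = 20.2.
(Overshoot then fixes ζ = 0.199 and hence ω_d = σ·√(1−ζ²)/ζ = 99.7 rad/s.)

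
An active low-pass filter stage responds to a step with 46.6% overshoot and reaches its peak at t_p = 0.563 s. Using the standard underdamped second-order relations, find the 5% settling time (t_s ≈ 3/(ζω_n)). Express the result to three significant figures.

The overshoot fixes ζ = −ln(OS)/√(π²+ln²(OS)) = 0.236.
t_p = π/ω_d ⇒ ω_d = 5.58 rad/s; then ω_n = ω_d/√(1−ζ²) = 5.74 rad/s.
t_s ≈ 3/(ζω_n) = 3/(0.236·5.74) = 2.21 s.

t_s ≈ 2.21 s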